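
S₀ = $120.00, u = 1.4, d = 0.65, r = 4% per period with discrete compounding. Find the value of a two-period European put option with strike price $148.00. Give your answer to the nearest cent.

Risk-neutral probability p = (1 + 0.04 − 0.65)/(1.4 − 0.65) = 0.3900/0.7500 = 0.5200
Terminal stock prices: S_uu = 235.2, S_ud = 109.2, S_dd = 50.7
Terminal payoffs (K − S): max(-87.2, 0) = 0, max(38.8, 0) = 38.8, max(97.3, 0) = 97.3
Node u (S = 168): V_u = 1/1.04·[0.5200·0.0000 + 0.4800·38.8000] = 17.9077
Node d (S = 78): V_d = 1/1.04·[0.5200·38.8000 + 0.4800·97.3000] = 64.3077
Node 0 (S = 120): V_0 = 1/1.04·[0.5200·17.9077 + 0.4800·64.3077] = 38.6343

$38.63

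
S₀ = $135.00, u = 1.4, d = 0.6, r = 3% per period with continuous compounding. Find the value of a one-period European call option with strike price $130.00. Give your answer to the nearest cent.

Risk-neutral probability p = (e^0.03 − 0.6)/(1.4 − 0.6) = 0.4305/0.8000 = 0.5381
Terminal stock prices: S_u = 189, S_d = 81
Terminal payoffs (S − K): max(59, 0) = 59, max(-49, 0) = 0
Node 0 (S = 135): V_0 = e^(−0.03)·[0.5381·59.0000 + 0.4619·0.0000] = 30.8078

$30.81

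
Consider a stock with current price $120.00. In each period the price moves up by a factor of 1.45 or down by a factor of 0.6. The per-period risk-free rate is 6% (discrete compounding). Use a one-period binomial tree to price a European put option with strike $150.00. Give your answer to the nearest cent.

Risk-neutral probability p = (1 + 0.06 − 0.6)/(1.45 − 0.6) = 0.4600/0.8500 = 0.5412
Terminal stock prices: S_u = 174, S_d = 72
Terminal payoffs (K − S): max(-24, 0) = 0, max(78, 0) = 78
Node 0 (S = 120): V_0 = 1/1.06·[0.5412·0.0000 + 0.4588·78.0000] = 33.7625

$33.76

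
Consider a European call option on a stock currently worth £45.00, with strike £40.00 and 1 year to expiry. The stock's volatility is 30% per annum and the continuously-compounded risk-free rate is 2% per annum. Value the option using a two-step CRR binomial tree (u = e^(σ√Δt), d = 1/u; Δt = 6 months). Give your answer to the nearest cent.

£8.69

CRR parameters: u = e^(σ√Δt) = e^(0.3·√0.5) = 1.2363, d = 1/u = 0.8089
Per-period rate: rΔt = 0.02·0.5 = 0.01, so R = e^0.01 = 1.0101
Risk-neutral probability p = (e^0.01 − 0.8089)/(1.2363 − 0.8089) = 0.2012/0.4275 = 0.4707
Terminal stock prices: S_uu = 68.78, S_ud = 45, S_dd = 29.44
Terminal payoffs (S − K): max(28.78, 0) = 28.78, max(5, 0) = 5, max(-10.56, 0) = 0
Node u (S = 55.63): V_u = e^(−0.01)·[0.4707·28.7809 + 0.5293·5.0000] = 16.0320
Node d (S = 36.4): V_d = e^(−0.01)·[0.4707·5.0000 + 0.5293·0.0000] = 2.3300
Node 0 (S = 45): V_0 = e^(−0.01)·[0.4707·16.0320 + 0.5293·2.3300] = 8.6918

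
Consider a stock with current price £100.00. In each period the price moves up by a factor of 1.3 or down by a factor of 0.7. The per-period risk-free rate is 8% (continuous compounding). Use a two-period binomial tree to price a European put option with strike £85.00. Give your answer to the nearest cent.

Risk-neutral probability p = (e^0.08 − 0.7)/(1.3 − 0.7) = 0.3833/0.6000 = 0.6388
Terminal stock prices: S_uu = 169, S_ud = 91, S_dd = 49
Terminal payoffs (K − S): max(-84, 0) = 0, max(-6, 0) = 0, max(36, 0) = 36
Node u (S = 130): V_u = e^(−0.08)·[0.6388·0.0000 + 0.3612·0.0000] = 0.0000
Node d (S = 70): V_d = e^(−0.08)·[0.6388·0.0000 + 0.3612·36.0000] = 12.0031
Node 0 (S = 100): V_0 = e^(−0.08)·[0.6388·0.0000 + 0.3612·12.0031] = 4.0021

£4.00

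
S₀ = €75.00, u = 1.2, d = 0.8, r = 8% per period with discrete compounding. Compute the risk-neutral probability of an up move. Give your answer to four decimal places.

Risk-neutral probability p = (1 + 0.08 − 0.8)/(1.2 − 0.8) = 0.2800/0.4000 = 0.7000

p = 0.7000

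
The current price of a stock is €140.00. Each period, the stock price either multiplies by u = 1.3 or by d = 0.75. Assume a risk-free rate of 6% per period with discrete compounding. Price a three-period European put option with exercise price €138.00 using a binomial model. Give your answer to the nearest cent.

Risk-neutral probability p = (1 + 0.06 − 0.75)/(1.3 − 0.75) = 0.3100/0.5500 = 0.5636
Terminal stock prices: S_uuu = 307.6, S_uud = 177.5, S_udd = 102.4, S_ddd = 59.06
Terminal payoffs (K − S): max(-169.6, 0) = 0, max(-39.45, 0) = 0, max(35.62, 0) = 35.62, max(78.94, 0) = 78.94
Node uu (S = 236.6): V_uu = 1/1.06·[0.5636·0.0000 + 0.4364·0.0000] = 0.0000
Node ud (S = 136.5): V_ud = 1/1.06·[0.5636·0.0000 + 0.4364·35.6250] = 14.6655
Node dd (S = 78.75): V_dd = 1/1.06·[0.5636·35.6250 + 0.4364·78.9375] = 51.4387
Node u (S = 182): V_u = 1/1.06·[0.5636·0.0000 + 0.4364·14.6655] = 6.0373
Node d (S = 105): V_d = 1/1.06·[0.5636·14.6655 + 0.4364·51.4387] = 28.9736
Node 0 (S = 140): V_0 = 1/1.06·[0.5636·6.0373 + 0.4364·28.9736] = 15.1376

€15.14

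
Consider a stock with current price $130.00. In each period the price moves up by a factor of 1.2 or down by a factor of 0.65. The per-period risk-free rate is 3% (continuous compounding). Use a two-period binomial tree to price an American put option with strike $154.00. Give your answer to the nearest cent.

Risk-neutral probability p = (e^0.03 − 0.65)/(1.2 − 0.65) = 0.3805/0.5500 = 0.6917
Terminal stock prices: S_uu = 187.2, S_ud = 101.4, S_dd = 54.93
Terminal payoffs (K − S): max(-33.2, 0) = 0, max(52.6, 0) = 52.6, max(99.07, 0) = 99.07
Node u (S = 156): continuation = e^(−0.03)·[0.6917·0.0000 + 0.3083·52.6000] = 15.7355; exercise value = 0.0000 ≤ continuation, so V_u = 15.7355
Node d (S = 84.5): continuation = e^(−0.03)·[0.6917·52.6000 + 0.3083·99.0750] = 64.9486; exercise value = 69.5000 > continuation, so V_d = 69.5000 (exercise)
Node 0 (S = 130): continuation = e^(−0.03)·[0.6917·15.7355 + 0.3083·69.5000] = 31.3543; exercise value = 24.0000 ≤ continuation, so V_0 = 31.3543

$31.35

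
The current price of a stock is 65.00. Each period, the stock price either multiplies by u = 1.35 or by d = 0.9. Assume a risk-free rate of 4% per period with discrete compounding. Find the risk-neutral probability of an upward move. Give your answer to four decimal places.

p = 0.3111

Risk-neutral probability p = (1 + 0.04 − 0.9)/(1.35 − 0.9) = 0.1400/0.4500 = 0.3111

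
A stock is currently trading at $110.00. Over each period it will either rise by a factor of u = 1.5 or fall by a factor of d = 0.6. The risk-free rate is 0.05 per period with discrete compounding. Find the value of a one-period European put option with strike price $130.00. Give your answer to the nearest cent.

$30.48

Risk-neutral probability p = (1 + 0.05 − 0.6)/(1.5 − 0.6) = 0.4500/0.9000 = 0.5000
Terminal stock prices: S_u = 165, S_d = 66
Terminal payoffs (K − S): max(-35, 0) = 0, max(64, 0) = 64
Node 0 (S = 110): V_0 = 1/1.05·[0.5000·0.0000 + 0.5000·64.0000] = 30.4762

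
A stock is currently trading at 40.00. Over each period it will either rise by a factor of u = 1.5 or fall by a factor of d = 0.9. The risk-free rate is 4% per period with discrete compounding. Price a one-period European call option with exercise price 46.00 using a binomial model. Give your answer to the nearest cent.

3.14

Risk-neutral probability p = (1 + 0.04 − 0.9)/(1.5 − 0.9) = 0.1400/0.6000 = 0.2333
Terminal stock prices: S_u = 60, S_d = 36
Terminal payoffs (S − K): max(14, 0) = 14, max(-10, 0) = 0
Node 0 (S = 40): V_0 = 1/1.04·[0.2333·14.0000 + 0.7667·0.0000] = 3.1410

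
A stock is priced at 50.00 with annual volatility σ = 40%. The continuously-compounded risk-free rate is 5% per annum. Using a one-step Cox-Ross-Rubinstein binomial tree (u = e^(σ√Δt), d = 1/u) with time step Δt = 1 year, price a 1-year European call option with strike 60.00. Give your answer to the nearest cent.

CRR parameters: u = e^(σ√Δt) = e^(0.4·√1) = 1.4918, d = 1/u = 0.6703
Per-period rate: rΔt = 0.05·1 = 0.05, so R = e^0.05 = 1.0513
Risk-neutral probability p = (e^0.05 − 0.6703)/(1.4918 − 0.6703) = 0.3810/0.8215 = 0.4637
Terminal stock prices: S_u = 74.59, S_d = 33.52
Terminal payoffs (S − K): max(14.59, 0) = 14.59, max(-26.48, 0) = 0
Node 0 (S = 50): V_0 = e^(−0.05)·[0.4637·14.5912 + 0.5363·0.0000] = 6.4363

6.44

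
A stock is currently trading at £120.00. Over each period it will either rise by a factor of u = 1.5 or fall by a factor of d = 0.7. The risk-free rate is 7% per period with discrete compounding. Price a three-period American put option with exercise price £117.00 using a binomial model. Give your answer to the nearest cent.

£20.97

Risk-neutral probability p = (1 + 0.07 − 0.7)/(1.5 − 0.7) = 0.3700/0.8000 = 0.4625
Terminal stock prices: S_uuu = 405, S_uud = 189, S_udd = 88.2, S_ddd = 41.16
Terminal payoffs (K − S): max(-288, 0) = 0, max(-72, 0) = 0, max(28.8, 0) = 28.8, max(75.84, 0) = 75.84
Node uu (S = 270): continuation = 1/1.07·[0.4625·0.0000 + 0.5375·0.0000] = 0.0000; exercise value = 0.0000 ≤ continuation, so V_uu = 0.0000
Node ud (S = 126): continuation = 1/1.07·[0.4625·0.0000 + 0.5375·28.8000] = 14.4673; exercise value = 0.0000 ≤ continuation, so V_ud = 14.4673
Node dd (S = 58.8): continuation = 1/1.07·[0.4625·28.8000 + 0.5375·75.8400] = 50.5458; exercise value = 58.2000 > continuation, so V_dd = 58.2000 (exercise)
Node u (S = 180): continuation = 1/1.07·[0.4625·0.0000 + 0.5375·14.4673] = 7.2674; exercise value = 0.0000 ≤ continuation, so V_u = 7.2674
Node d (S = 84): continuation = 1/1.07·[0.4625·14.4673 + 0.5375·58.2000] = 35.4894; exercise value = 33.0000 ≤ continuation, so V_d = 35.4894
Node 0 (S = 120): continuation = 1/1.07·[0.4625·7.2674 + 0.5375·35.4894] = 20.9689; exercise value = 0.0000 ≤ continuation, so V_0 = 20.9689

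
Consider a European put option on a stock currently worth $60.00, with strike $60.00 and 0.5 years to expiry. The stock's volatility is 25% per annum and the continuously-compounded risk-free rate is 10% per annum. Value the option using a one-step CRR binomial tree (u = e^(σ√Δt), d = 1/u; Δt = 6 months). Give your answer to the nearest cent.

$3.70

CRR parameters: u = e^(σ√Δt) = e^(0.25·√0.5) = 1.1934, d = 1/u = 0.8380
Per-period rate: rΔt = 0.1·0.5 = 0.05, so R = e^0.05 = 1.0513
Risk-neutral probability p = (e^0.05 − 0.8380)/(1.1934 − 0.8380) = 0.2133/0.3554 = 0.6002
Terminal stock prices: S_u = 71.6, S_d = 50.28
Terminal payoffs (K − S): max(-11.6, 0) = 0, max(9.722, 0) = 9.722
Node 0 (S = 60): V_0 = e^(−0.05)·[0.6002·0.0000 + 0.3998·9.7220] = 3.6974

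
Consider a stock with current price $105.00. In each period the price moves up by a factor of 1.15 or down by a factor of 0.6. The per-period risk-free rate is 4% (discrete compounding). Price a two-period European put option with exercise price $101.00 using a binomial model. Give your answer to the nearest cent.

$10.78

Risk-neutral probability p = (1 + 0.04 − 0.6)/(1.15 − 0.6) = 0.4400/0.5500 = 0.8000
Terminal stock prices: S_uu = 138.9, S_ud = 72.45, S_dd = 37.8
Terminal payoffs (K − S): max(-37.86, 0) = 0, max(28.55, 0) = 28.55, max(63.2, 0) = 63.2
Node u (S = 120.7): V_u = 1/1.04·[0.8000·0.0000 + 0.2000·28.5500] = 5.4904
Node d (S = 63): V_d = 1/1.04·[0.8000·28.5500 + 0.2000·63.2000] = 34.1154
Node 0 (S = 105): V_0 = 1/1.04·[0.8000·5.4904 + 0.2000·34.1154] = 10.7840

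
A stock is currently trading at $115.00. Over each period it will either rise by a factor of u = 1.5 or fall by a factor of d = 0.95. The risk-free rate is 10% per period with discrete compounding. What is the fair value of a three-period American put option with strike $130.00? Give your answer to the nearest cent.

$15.00

Risk-neutral probability p = (1 + 0.1 − 0.95)/(1.5 − 0.95) = 0.1500/0.5500 = 0.2727
Terminal stock prices: S_uuu = 388.1, S_uud = 245.8, S_udd = 155.7, S_ddd = 98.6
Terminal payoffs (K − S): max(-258.1, 0) = 0, max(-115.8, 0) = 0, max(-25.68, 0) = 0, max(31.4, 0) = 31.4
Node uu (S = 258.8): continuation = 1/1.1·[0.2727·0.0000 + 0.7273·0.0000] = 0.0000; exercise value = 0.0000 ≤ continuation, so V_uu = 0.0000
Node ud (S = 163.9): continuation = 1/1.1·[0.2727·0.0000 + 0.7273·0.0000] = 0.0000; exercise value = 0.0000 ≤ continuation, so V_ud = 0.0000
Node dd (S = 103.8): continuation = 1/1.1·[0.2727·0.0000 + 0.7273·31.4019] = 20.7616; exercise value = 26.2125 > continuation, so V_dd = 26.2125 (exercise)
Node u (S = 172.5): continuation = 1/1.1·[0.2727·0.0000 + 0.7273·0.0000] = 0.0000; exercise value = 0.0000 ≤ continuation, so V_u = 0.0000
Node d (S = 109.2): continuation = 1/1.1·[0.2727·0.0000 + 0.7273·26.2125] = 17.3306; exercise value = 20.7500 > continuation, so V_d = 20.7500 (exercise)
Node 0 (S = 115): continuation = 1/1.1·[0.2727·0.0000 + 0.7273·20.7500] = 13.7190; exercise value = 15.0000 > continuation, so V_0 = 15.0000 (exercise)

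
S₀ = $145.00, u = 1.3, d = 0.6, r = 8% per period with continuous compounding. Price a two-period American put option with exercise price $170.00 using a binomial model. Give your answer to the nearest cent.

Risk-neutral probability p = (e^0.08 − 0.6)/(1.3 − 0.6) = 0.4833/0.7000 = 0.6904
Terminal stock prices: S_uu = 245.1, S_ud = 113.1, S_dd = 52.2
Terminal payoffs (K − S): max(-75.05, 0) = 0, max(56.9, 0) = 56.9, max(117.8, 0) = 117.8
Node u (S = 188.5): continuation = e^(−0.08)·[0.6904·0.0000 + 0.3096·56.9000] = 16.2613; exercise value = 0.0000 ≤ continuation, so V_u = 16.2613
Node d (S = 87): continuation = e^(−0.08)·[0.6904·56.9000 + 0.3096·117.8000] = 69.9298; exercise value = 83.0000 > continuation, so V_d = 83.0000 (exercise)
Node 0 (S = 145): continuation = e^(−0.08)·[0.6904·16.2613 + 0.3096·83.0000] = 34.0842; exercise value = 25.0000 ≤ continuation, so V_0 = 34.0842

$34.08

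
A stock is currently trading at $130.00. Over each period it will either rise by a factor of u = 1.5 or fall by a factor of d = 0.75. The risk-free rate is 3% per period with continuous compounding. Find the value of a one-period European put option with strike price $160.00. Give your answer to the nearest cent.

$37.97

Risk-neutral probability p = (e^0.03 − 0.75)/(1.5 − 0.75) = 0.2805/0.7500 = 0.3739
Terminal stock prices: S_u = 195, S_d = 97.5
Terminal payoffs (K − S): max(-35, 0) = 0, max(62.5, 0) = 62.5
Node 0 (S = 130): V_0 = e^(−0.03)·[0.3739·0.0000 + 0.6261·62.5000] = 37.9724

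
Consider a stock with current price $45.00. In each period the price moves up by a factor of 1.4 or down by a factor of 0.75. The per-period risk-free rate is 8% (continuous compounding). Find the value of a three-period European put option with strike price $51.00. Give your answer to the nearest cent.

$7.38

Risk-neutral probability p = (e^0.08 − 0.75)/(1.4 − 0.75) = 0.3333/0.6500 = 0.5127
Terminal stock prices: S_uuu = 123.5, S_uud = 66.15, S_udd = 35.44, S_ddd = 18.98
Terminal payoffs (K − S): max(-72.48, 0) = 0, max(-15.15, 0) = 0, max(15.56, 0) = 15.56, max(32.02, 0) = 32.02
Node uu (S = 88.2): V_uu = e^(−0.08)·[0.5127·0.0000 + 0.4873·0.0000] = 0.0000
Node ud (S = 47.25): V_ud = e^(−0.08)·[0.5127·0.0000 + 0.4873·15.5625] = 6.9998
Node dd (S = 25.31): V_dd = e^(−0.08)·[0.5127·15.5625 + 0.4873·32.0156] = 21.7664
Node u (S = 63): V_u = e^(−0.08)·[0.5127·0.0000 + 0.4873·6.9998] = 3.1485
Node d (S = 33.75): V_d = e^(−0.08)·[0.5127·6.9998 + 0.4873·21.7664] = 13.1035
Node 0 (S = 45): V_0 = e^(−0.08)·[0.5127·3.1485 + 0.4873·13.1035] = 7.3841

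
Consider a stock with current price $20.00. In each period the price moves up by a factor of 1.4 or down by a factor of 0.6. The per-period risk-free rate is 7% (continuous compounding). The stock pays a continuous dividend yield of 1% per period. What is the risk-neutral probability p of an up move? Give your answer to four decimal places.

p = 0.5773

Per-period risk-free factor R = e^0.07 = 1.0725; dividend-adjusted growth = e^(0.07−0.01) = 1.0618.
Risk-neutral probability p = (1.0618 − 0.6)/(1.4 − 0.6) = 0.4618/0.8000 = 0.5773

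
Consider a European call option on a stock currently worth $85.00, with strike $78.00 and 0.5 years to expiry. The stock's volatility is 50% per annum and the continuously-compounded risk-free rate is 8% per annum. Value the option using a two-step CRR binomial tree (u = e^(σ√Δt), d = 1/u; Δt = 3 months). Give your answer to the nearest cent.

CRR parameters: u = e^(σ√Δt) = e^(0.5·√0.25) = 1.2840, d = 1/u = 0.7788
Per-period rate: rΔt = 0.08·0.25 = 0.02, so R = e^0.02 = 1.0202
Risk-neutral probability p = (e^0.02 − 0.7788)/(1.2840 − 0.7788) = 0.2414/0.5052 = 0.4778
Terminal stock prices: S_uu = 140.1, S_ud = 85, S_dd = 51.56
Terminal payoffs (S − K): max(62.14, 0) = 62.14, max(7, 0) = 7, max(-26.44, 0) = 0
Node u (S = 109.1): V_u = e^(−0.02)·[0.4778·62.1413 + 0.5222·7.0000] = 32.6867
Node d (S = 66.2): V_d = e^(−0.02)·[0.4778·7.0000 + 0.5222·0.0000] = 3.2784
Node 0 (S = 85): V_0 = e^(−0.02)·[0.4778·32.6867 + 0.5222·3.2784] = 16.9868

$16.99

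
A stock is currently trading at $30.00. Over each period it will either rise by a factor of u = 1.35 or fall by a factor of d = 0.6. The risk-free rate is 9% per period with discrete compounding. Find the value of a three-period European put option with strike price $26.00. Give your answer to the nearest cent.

Risk-neutral probability p = (1 + 0.09 − 0.6)/(1.35 − 0.6) = 0.4900/0.7500 = 0.6533
Terminal stock prices: S_uuu = 73.81, S_uud = 32.8, S_udd = 14.58, S_ddd = 6.48
Terminal payoffs (K − S): max(-47.81, 0) = 0, max(-6.805, 0) = 0, max(11.42, 0) = 11.42, max(19.52, 0) = 19.52
Node uu (S = 54.68): V_uu = 1/1.09·[0.6533·0.0000 + 0.3467·0.0000] = 0.0000
Node ud (S = 24.3): V_ud = 1/1.09·[0.6533·0.0000 + 0.3467·11.4200] = 3.6320
Node dd (S = 10.8): V_dd = 1/1.09·[0.6533·11.4200 + 0.3467·19.5200] = 13.0532
Node u (S = 40.5): V_u = 1/1.09·[0.6533·0.0000 + 0.3467·3.6320] = 1.1551
Node d (S = 18): V_d = 1/1.09·[0.6533·3.6320 + 0.3467·13.0532] = 6.3285
Node 0 (S = 30): V_0 = 1/1.09·[0.6533·1.1551 + 0.3467·6.3285] = 2.7051

$2.71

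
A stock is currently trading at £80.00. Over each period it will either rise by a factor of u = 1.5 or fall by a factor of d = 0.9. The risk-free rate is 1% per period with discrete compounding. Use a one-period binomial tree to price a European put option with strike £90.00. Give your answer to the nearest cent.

Risk-neutral probability p = (1 + 0.01 − 0.9)/(1.5 − 0.9) = 0.1100/0.6000 = 0.1833
Terminal stock prices: S_u = 120, S_d = 72
Terminal payoffs (K − S): max(-30, 0) = 0, max(18, 0) = 18
Node 0 (S = 80): V_0 = 1/1.01·[0.1833·0.0000 + 0.8167·18.0000] = 14.5545

£14.55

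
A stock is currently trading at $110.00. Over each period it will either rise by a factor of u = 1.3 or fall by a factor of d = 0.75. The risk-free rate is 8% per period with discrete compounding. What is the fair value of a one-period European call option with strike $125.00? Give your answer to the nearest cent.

Risk-neutral probability p = (1 + 0.08 − 0.75)/(1.3 − 0.75) = 0.3300/0.5500 = 0.6000
Terminal stock prices: S_u = 143, S_d = 82.5
Terminal payoffs (S − K): max(18, 0) = 18, max(-42.5, 0) = 0
Node 0 (S = 110): V_0 = 1/1.08·[0.6000·18.0000 + 0.4000·0.0000] = 10.0000

$10.00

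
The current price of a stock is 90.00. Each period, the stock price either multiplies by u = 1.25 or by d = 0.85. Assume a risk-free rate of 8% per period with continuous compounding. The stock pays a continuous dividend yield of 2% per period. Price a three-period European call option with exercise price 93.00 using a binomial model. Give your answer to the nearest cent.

Per-period risk-free factor R = e^0.08 = 1.0833; dividend-adjusted growth = e^(0.08−0.02) = 1.0618.
Risk-neutral probability p = (1.0618 − 0.85)/(1.25 − 0.85) = 0.2118/0.4000 = 0.5296
Terminal stock prices: S_uuu = 175.8, S_uud = 119.5, S_udd = 81.28, S_ddd = 55.27
Terminal payoffs (S − K): max(82.78, 0) = 82.78, max(26.53, 0) = 26.53, max(-11.72, 0) = 0, max(-37.73, 0) = 0
Node uu (S = 140.6): V_uu = e^(−0.08)·[0.5296·82.7812 + 0.4704·26.5312] = 51.9906
Node ud (S = 95.62): V_ud = e^(−0.08)·[0.5296·26.5312 + 0.4704·0.0000] = 12.9705
Node dd (S = 65.02): V_dd = e^(−0.08)·[0.5296·0.0000 + 0.4704·0.0000] = 0.0000
Node u (S = 112.5): V_u = e^(−0.08)·[0.5296·51.9906 + 0.4704·12.9705] = 31.0492
Node d (S = 76.5): V_d = e^(−0.08)·[0.5296·12.9705 + 0.4704·0.0000] = 6.3409
Node 0 (S = 90): V_0 = e^(−0.08)·[0.5296·31.0492 + 0.4704·6.3409] = 17.9327

17.93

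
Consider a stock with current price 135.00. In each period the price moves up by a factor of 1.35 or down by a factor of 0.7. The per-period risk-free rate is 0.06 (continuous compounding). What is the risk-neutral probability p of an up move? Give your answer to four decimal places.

Risk-neutral probability p = (e^0.06 − 0.7)/(1.35 − 0.7) = 0.3618/0.6500 = 0.5567

p = 0.5567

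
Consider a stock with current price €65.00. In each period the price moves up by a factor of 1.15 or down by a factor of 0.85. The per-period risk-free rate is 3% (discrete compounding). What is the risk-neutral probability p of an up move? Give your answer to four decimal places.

p = 0.6000

Risk-neutral probability p = (1 + 0.03 − 0.85)/(1.15 − 0.85) = 0.1800/0.3000 = 0.6000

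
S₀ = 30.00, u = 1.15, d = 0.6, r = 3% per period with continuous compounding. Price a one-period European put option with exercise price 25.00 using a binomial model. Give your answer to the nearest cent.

Risk-neutral probability p = (e^0.03 − 0.6)/(1.15 − 0.6) = 0.4305/0.5500 = 0.7826
Terminal stock prices: S_u = 34.5, S_d = 18
Terminal payoffs (K − S): max(-9.5, 0) = 0, max(7, 0) = 7
Node 0 (S = 30): V_0 = e^(−0.03)·[0.7826·0.0000 + 0.2174·7.0000] = 1.4765

1.48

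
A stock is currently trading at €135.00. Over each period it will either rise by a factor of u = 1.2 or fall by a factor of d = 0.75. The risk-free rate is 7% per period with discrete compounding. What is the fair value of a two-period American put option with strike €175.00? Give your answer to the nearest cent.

€40.00

Risk-neutral probability p = (1 + 0.07 − 0.75)/(1.2 − 0.75) = 0.3200/0.4500 = 0.7111
Terminal stock prices: S_uu = 194.4, S_ud = 121.5, S_dd = 75.94
Terminal payoffs (K − S): max(-19.4, 0) = 0, max(53.5, 0) = 53.5, max(99.06, 0) = 99.06
Node u (S = 162): continuation = 1/1.07·[0.7111·0.0000 + 0.2889·53.5000] = 14.4444; exercise value = 13.0000 ≤ continuation, so V_u = 14.4444
Node d (S = 101.2): continuation = 1/1.07·[0.7111·53.5000 + 0.2889·99.0625] = 62.3014; exercise value = 73.7500 > continuation, so V_d = 73.7500 (exercise)
Node 0 (S = 135): continuation = 1/1.07·[0.7111·14.4444 + 0.2889·73.7500] = 29.5114; exercise value = 40.0000 > continuation, so V_0 = 40.0000 (exercise)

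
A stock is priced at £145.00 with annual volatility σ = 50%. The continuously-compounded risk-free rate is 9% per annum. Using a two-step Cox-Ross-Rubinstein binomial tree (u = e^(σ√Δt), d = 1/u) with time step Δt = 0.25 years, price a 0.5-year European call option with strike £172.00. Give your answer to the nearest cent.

£14.95

CRR parameters: u = e^(σ√Δt) = e^(0.5·√0.25) = 1.2840, d = 1/u = 0.7788
Per-period rate: rΔt = 0.09·0.25 = 0.0225, so R = e^0.0225 = 1.0228
Risk-neutral probability p = (e^0.0225 − 0.7788)/(1.2840 − 0.7788) = 0.2440/0.5052 = 0.4829
Terminal stock prices: S_uu = 239.1, S_ud = 145, S_dd = 87.95
Terminal payoffs (S − K): max(67.06, 0) = 67.06, max(-27, 0) = 0, max(-84.05, 0) = 0
Node u (S = 186.2): V_u = e^(−0.0225)·[0.4829·67.0646 + 0.5171·0.0000] = 31.6625
Node d (S = 112.9): V_d = e^(−0.0225)·[0.4829·0.0000 + 0.5171·0.0000] = 0.0000
Node 0 (S = 145): V_0 = e^(−0.0225)·[0.4829·31.6625 + 0.5171·0.0000] = 14.9485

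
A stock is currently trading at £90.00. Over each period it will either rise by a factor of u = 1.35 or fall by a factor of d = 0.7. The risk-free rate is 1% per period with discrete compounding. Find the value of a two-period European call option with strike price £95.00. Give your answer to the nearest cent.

Risk-neutral probability p = (1 + 0.01 − 0.7)/(1.35 − 0.7) = 0.3100/0.6500 = 0.4769
Terminal stock prices: S_uu = 164, S_ud = 85.05, S_dd = 44.1
Terminal payoffs (S − K): max(69.03, 0) = 69.03, max(-9.95, 0) = 0, max(-50.9, 0) = 0
Node u (S = 121.5): V_u = 1/1.01·[0.4769·69.0250 + 0.5231·0.0000] = 32.5937
Node d (S = 63): V_d = 1/1.01·[0.4769·0.0000 + 0.5231·0.0000] = 0.0000
Node 0 (S = 90): V_0 = 1/1.01·[0.4769·32.5937 + 0.5231·0.0000] = 15.3908

£15.39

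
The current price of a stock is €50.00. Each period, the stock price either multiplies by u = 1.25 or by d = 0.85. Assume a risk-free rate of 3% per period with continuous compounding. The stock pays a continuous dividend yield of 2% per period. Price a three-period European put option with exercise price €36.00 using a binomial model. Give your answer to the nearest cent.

€1.04

Per-period risk-free factor R = e^0.03 = 1.0305; dividend-adjusted growth = e^(0.03−0.02) = 1.0101.
Risk-neutral probability p = (1.0101 − 0.85)/(1.25 − 0.85) = 0.1601/0.4000 = 0.4001
Terminal stock prices: S_uuu = 97.66, S_uud = 66.41, S_udd = 45.16, S_ddd = 30.71
Terminal payoffs (K − S): max(-61.66, 0) = 0, max(-30.41, 0) = 0, max(-9.156, 0) = 0, max(5.294, 0) = 5.294
Node uu (S = 78.12): V_uu = e^(−0.03)·[0.4001·0.0000 + 0.5999·0.0000] = 0.0000
Node ud (S = 53.12): V_ud = e^(−0.03)·[0.4001·0.0000 + 0.5999·0.0000] = 0.0000
Node dd (S = 36.12): V_dd = e^(−0.03)·[0.4001·0.0000 + 0.5999·5.2938] = 3.0817
Node u (S = 62.5): V_u = e^(−0.03)·[0.4001·0.0000 + 0.5999·0.0000] = 0.0000
Node d (S = 42.5): V_d = e^(−0.03)·[0.4001·0.0000 + 0.5999·3.0817] = 1.7940
Node 0 (S = 50): V_0 = e^(−0.03)·[0.4001·0.0000 + 0.5999·1.7940] = 1.0444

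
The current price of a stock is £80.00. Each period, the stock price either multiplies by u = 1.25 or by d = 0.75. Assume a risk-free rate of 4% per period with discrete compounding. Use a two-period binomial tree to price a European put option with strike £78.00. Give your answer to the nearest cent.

Risk-neutral probability p = (1 + 0.04 − 0.75)/(1.25 − 0.75) = 0.2900/0.5000 = 0.5800
Terminal stock prices: S_uu = 125, S_ud = 75, S_dd = 45
Terminal payoffs (K − S): max(-47, 0) = 0, max(3, 0) = 3, max(33, 0) = 33
Node u (S = 100): V_u = 1/1.04·[0.5800·0.0000 + 0.4200·3.0000] = 1.2115
Node d (S = 60): V_d = 1/1.04·[0.5800·3.0000 + 0.4200·33.0000] = 15.0000
Node 0 (S = 80): V_0 = 1/1.04·[0.5800·1.2115 + 0.4200·15.0000] = 6.7334

£6.73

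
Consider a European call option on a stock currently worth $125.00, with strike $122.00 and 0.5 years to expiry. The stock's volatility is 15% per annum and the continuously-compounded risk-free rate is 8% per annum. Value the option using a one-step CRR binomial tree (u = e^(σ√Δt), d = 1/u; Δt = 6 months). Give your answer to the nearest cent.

CRR parameters: u = e^(σ√Δt) = e^(0.15·√0.5) = 1.1119, d = 1/u = 0.8994
Per-period rate: rΔt = 0.08·0.5 = 0.04, so R = e^0.04 = 1.0408
Risk-neutral probability p = (e^0.04 − 0.8994)/(1.1119 − 0.8994) = 0.1414/0.2125 = 0.6655
Terminal stock prices: S_u = 139, S_d = 112.4
Terminal payoffs (S − K): max(16.99, 0) = 16.99, max(-9.579, 0) = 0
Node 0 (S = 125): V_0 = e^(−0.04)·[0.6655·16.9869 + 0.3345·0.0000] = 10.8620

$10.86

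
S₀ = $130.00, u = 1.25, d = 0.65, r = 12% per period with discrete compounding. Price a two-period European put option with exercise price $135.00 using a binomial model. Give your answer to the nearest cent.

$10.95

Risk-neutral probability p = (1 + 0.12 − 0.65)/(1.25 − 0.65) = 0.4700/0.6000 = 0.7833
Terminal stock prices: S_uu = 203.1, S_ud = 105.6, S_dd = 54.93
Terminal payoffs (K − S): max(-68.12, 0) = 0, max(29.38, 0) = 29.38, max(80.07, 0) = 80.07
Node u (S = 162.5): V_u = 1/1.12·[0.7833·0.0000 + 0.2167·29.3750] = 5.6827
Node d (S = 84.5): V_d = 1/1.12·[0.7833·29.3750 + 0.2167·80.0750] = 36.0357
Node 0 (S = 130): V_0 = 1/1.12·[0.7833·5.6827 + 0.2167·36.0357] = 10.9457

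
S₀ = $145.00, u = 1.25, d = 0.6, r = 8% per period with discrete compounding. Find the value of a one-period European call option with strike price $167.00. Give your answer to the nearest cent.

$9.74

Risk-neutral probability p = (1 + 0.08 − 0.6)/(1.25 − 0.6) = 0.4800/0.6500 = 0.7385
Terminal stock prices: S_u = 181.2, S_d = 87
Terminal payoffs (S − K): max(14.25, 0) = 14.25, max(-80, 0) = 0
Node 0 (S = 145): V_0 = 1/1.08·[0.7385·14.2500 + 0.2615·0.0000] = 9.7436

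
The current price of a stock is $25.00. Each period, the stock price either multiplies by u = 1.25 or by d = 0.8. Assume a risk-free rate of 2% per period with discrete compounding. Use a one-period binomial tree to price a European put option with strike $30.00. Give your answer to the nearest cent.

Risk-neutral probability p = (1 + 0.02 − 0.8)/(1.25 − 0.8) = 0.2200/0.4500 = 0.4889
Terminal stock prices: S_u = 31.25, S_d = 20
Terminal payoffs (K − S): max(-1.25, 0) = 0, max(10, 0) = 10
Node 0 (S = 25): V_0 = 1/1.02·[0.4889·0.0000 + 0.5111·10.0000] = 5.0109

$5.01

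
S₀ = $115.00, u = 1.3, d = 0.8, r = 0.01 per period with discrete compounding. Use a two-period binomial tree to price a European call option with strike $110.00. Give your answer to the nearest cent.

Risk-neutral probability p = (1 + 0.01 − 0.8)/(1.3 − 0.8) = 0.2100/0.5000 = 0.4200
Terminal stock prices: S_uu = 194.4, S_ud = 119.6, S_dd = 73.6
Terminal payoffs (S − K): max(84.35, 0) = 84.35, max(9.6, 0) = 9.6, max(-36.4, 0) = 0
Node u (S = 149.5): V_u = 1/1.01·[0.4200·84.3500 + 0.5800·9.6000] = 40.5891
Node d (S = 92): V_d = 1/1.01·[0.4200·9.6000 + 0.5800·0.0000] = 3.9921
Node 0 (S = 115): V_0 = 1/1.01·[0.4200·40.5891 + 0.5800·3.9921] = 19.1711

$19.17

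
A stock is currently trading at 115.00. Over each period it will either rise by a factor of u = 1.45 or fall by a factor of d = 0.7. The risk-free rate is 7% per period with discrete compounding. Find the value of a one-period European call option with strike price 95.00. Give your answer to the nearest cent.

33.08

Risk-neutral probability p = (1 + 0.07 − 0.7)/(1.45 − 0.7) = 0.3700/0.7500 = 0.4933
Terminal stock prices: S_u = 166.8, S_d = 80.5
Terminal payoffs (S − K): max(71.75, 0) = 71.75, max(-14.5, 0) = 0
Node 0 (S = 115): V_0 = 1/1.07·[0.4933·71.7500 + 0.5067·0.0000] = 33.0810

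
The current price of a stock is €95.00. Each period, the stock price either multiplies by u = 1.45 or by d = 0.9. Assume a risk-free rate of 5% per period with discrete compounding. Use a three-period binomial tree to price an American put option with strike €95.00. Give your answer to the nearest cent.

Risk-neutral probability p = (1 + 0.05 − 0.9)/(1.45 − 0.9) = 0.1500/0.5500 = 0.2727
Terminal stock prices: S_uuu = 289.6, S_uud = 179.8, S_udd = 111.6, S_ddd = 69.26
Terminal payoffs (K − S): max(-194.6, 0) = 0, max(-84.76, 0) = 0, max(-16.58, 0) = 0, max(25.74, 0) = 25.74
Node uu (S = 199.7): continuation = 1/1.05·[0.2727·0.0000 + 0.7273·0.0000] = 0.0000; exercise value = 0.0000 ≤ continuation, so V_uu = 0.0000
Node ud (S = 124): continuation = 1/1.05·[0.2727·0.0000 + 0.7273·0.0000] = 0.0000; exercise value = 0.0000 ≤ continuation, so V_ud = 0.0000
Node dd (S = 76.95): continuation = 1/1.05·[0.2727·0.0000 + 0.7273·25.7450] = 17.8320; exercise value = 18.0500 > continuation, so V_dd = 18.0500 (exercise)
Node u (S = 137.8): continuation = 1/1.05·[0.2727·0.0000 + 0.7273·0.0000] = 0.0000; exercise value = 0.0000 ≤ continuation, so V_u = 0.0000
Node d (S = 85.5): continuation = 1/1.05·[0.2727·0.0000 + 0.7273·18.0500] = 12.5022; exercise value = 9.5000 ≤ continuation, so V_d = 12.5022
Node 0 (S = 95): continuation = 1/1.05·[0.2727·0.0000 + 0.7273·12.5022] = 8.6595; exercise value = 0.0000 ≤ continuation, so V_0 = 8.6595

€8.66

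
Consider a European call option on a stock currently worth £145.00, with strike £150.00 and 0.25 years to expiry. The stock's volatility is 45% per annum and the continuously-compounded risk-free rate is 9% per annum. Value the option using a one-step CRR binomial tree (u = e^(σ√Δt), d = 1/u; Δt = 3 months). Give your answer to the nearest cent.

CRR parameters: u = e^(σ√Δt) = e^(0.45·√0.25) = 1.2523, d = 1/u = 0.7985
Per-period rate: rΔt = 0.09·0.25 = 0.0225, so R = e^0.0225 = 1.0228
Risk-neutral probability p = (e^0.0225 − 0.7985)/(1.2523 − 0.7985) = 0.2242/0.4538 = 0.4941
Terminal stock prices: S_u = 181.6, S_d = 115.8
Terminal payoffs (S − K): max(31.59, 0) = 31.59, max(-34.22, 0) = 0
Node 0 (S = 145): V_0 = e^(−0.0225)·[0.4941·31.5868 + 0.5059·0.0000] = 15.2607

£15.26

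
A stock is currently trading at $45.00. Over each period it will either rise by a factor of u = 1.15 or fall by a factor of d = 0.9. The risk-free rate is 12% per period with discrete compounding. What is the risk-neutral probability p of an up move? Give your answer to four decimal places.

Risk-neutral probability p = (1 + 0.12 − 0.9)/(1.15 − 0.9) = 0.2200/0.2500 = 0.8800

p = 0.8800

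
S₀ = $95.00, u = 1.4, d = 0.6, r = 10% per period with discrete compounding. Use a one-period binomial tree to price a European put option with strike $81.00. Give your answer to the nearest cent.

Risk-neutral probability p = (1 + 0.1 − 0.6)/(1.4 − 0.6) = 0.5000/0.8000 = 0.6250
Terminal stock prices: S_u = 133, S_d = 57
Terminal payoffs (K − S): max(-52, 0) = 0, max(24, 0) = 24
Node 0 (S = 95): V_0 = 1/1.1·[0.6250·0.0000 + 0.3750·24.0000] = 8.1818

$8.18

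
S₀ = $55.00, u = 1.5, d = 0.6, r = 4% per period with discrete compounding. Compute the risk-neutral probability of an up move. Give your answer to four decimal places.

Risk-neutral probability p = (1 + 0.04 − 0.6)/(1.5 − 0.6) = 0.4400/0.9000 = 0.4889

p = 0.4889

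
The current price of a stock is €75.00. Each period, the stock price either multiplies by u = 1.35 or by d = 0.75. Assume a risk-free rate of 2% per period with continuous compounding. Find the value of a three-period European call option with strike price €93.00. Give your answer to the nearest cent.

Risk-neutral probability p = (e^0.02 − 0.75)/(1.35 − 0.75) = 0.2702/0.6000 = 0.4503
Terminal stock prices: S_uuu = 184.5, S_uud = 102.5, S_udd = 56.95, S_ddd = 31.64
Terminal payoffs (S − K): max(91.53, 0) = 91.53, max(9.516, 0) = 9.516, max(-36.05, 0) = 0, max(-61.36, 0) = 0
Node uu (S = 136.7): V_uu = e^(−0.02)·[0.4503·91.5281 + 0.5497·9.5156] = 45.5290
Node ud (S = 75.94): V_ud = e^(−0.02)·[0.4503·9.5156 + 0.5497·0.0000] = 4.2004
Node dd (S = 42.19): V_dd = e^(−0.02)·[0.4503·0.0000 + 0.5497·0.0000] = 0.0000
Node u (S = 101.2): V_u = e^(−0.02)·[0.4503·45.5290 + 0.5497·4.2004] = 22.3604
Node d (S = 56.25): V_d = e^(−0.02)·[0.4503·4.2004 + 0.5497·0.0000] = 1.8541
Node 0 (S = 75): V_0 = e^(−0.02)·[0.4503·22.3604 + 0.5497·1.8541] = 10.8693

€10.87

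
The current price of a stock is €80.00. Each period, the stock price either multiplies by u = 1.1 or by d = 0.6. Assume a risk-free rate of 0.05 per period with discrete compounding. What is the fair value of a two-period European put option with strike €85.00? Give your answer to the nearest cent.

€5.77

Risk-neutral probability p = (1 + 0.05 − 0.6)/(1.1 − 0.6) = 0.4500/0.5000 = 0.9000
Terminal stock prices: S_uu = 96.8, S_ud = 52.8, S_dd = 28.8
Terminal payoffs (K − S): max(-11.8, 0) = 0, max(32.2, 0) = 32.2, max(56.2, 0) = 56.2
Node u (S = 88): V_u = 1/1.05·[0.9000·0.0000 + 0.1000·32.2000] = 3.0667
Node d (S = 48): V_d = 1/1.05·[0.9000·32.2000 + 0.1000·56.2000] = 32.9524
Node 0 (S = 80): V_0 = 1/1.05·[0.9000·3.0667 + 0.1000·32.9524] = 5.7669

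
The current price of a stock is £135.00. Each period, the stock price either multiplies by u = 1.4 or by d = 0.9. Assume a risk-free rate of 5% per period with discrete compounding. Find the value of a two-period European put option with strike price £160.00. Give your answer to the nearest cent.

Risk-neutral probability p = (1 + 0.05 − 0.9)/(1.4 − 0.9) = 0.1500/0.5000 = 0.3000
Terminal stock prices: S_uu = 264.6, S_ud = 170.1, S_dd = 109.4
Terminal payoffs (K − S): max(-104.6, 0) = 0, max(-10.1, 0) = 0, max(50.65, 0) = 50.65
Node u (S = 189): V_u = 1/1.05·[0.3000·0.0000 + 0.7000·0.0000] = 0.0000
Node d (S = 121.5): V_d = 1/1.05·[0.3000·0.0000 + 0.7000·50.6500] = 33.7667
Node 0 (S = 135): V_0 = 1/1.05·[0.3000·0.0000 + 0.7000·33.7667] = 22.5111

£22.51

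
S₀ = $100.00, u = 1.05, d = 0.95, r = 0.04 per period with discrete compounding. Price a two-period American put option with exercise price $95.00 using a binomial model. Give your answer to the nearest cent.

Risk-neutral probability p = (1 + 0.04 − 0.95)/(1.05 − 0.95) = 0.0900/0.1000 = 0.9000
Terminal stock prices: S_uu = 110.2, S_ud = 99.75, S_dd = 90.25
Terminal payoffs (K − S): max(-15.25, 0) = 0, max(-4.75, 0) = 0, max(4.75, 0) = 4.75
Node u (S = 105): continuation = 1/1.04·[0.9000·0.0000 + 0.1000·0.0000] = 0.0000; exercise value = 0.0000 ≤ continuation, so V_u = 0.0000
Node d (S = 95): continuation = 1/1.04·[0.9000·0.0000 + 0.1000·4.7500] = 0.4567; exercise value = 0.0000 ≤ continuation, so V_d = 0.4567
Node 0 (S = 100): continuation = 1/1.04·[0.9000·0.0000 + 0.1000·0.4567] = 0.0439; exercise value = 0.0000 ≤ continuation, so V_0 = 0.0439

$0.04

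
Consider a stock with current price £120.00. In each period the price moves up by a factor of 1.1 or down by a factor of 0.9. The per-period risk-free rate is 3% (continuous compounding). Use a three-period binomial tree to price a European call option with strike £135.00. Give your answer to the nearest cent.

Risk-neutral probability p = (e^0.03 − 0.9)/(1.1 − 0.9) = 0.1305/0.2000 = 0.6523
Terminal stock prices: S_uuu = 159.7, S_uud = 130.7, S_udd = 106.9, S_ddd = 87.48
Terminal payoffs (S − K): max(24.72, 0) = 24.72, max(-4.32, 0) = 0, max(-28.08, 0) = 0, max(-47.52, 0) = 0
Node uu (S = 145.2): V_uu = e^(−0.03)·[0.6523·24.7200 + 0.3477·0.0000] = 15.6476
Node ud (S = 118.8): V_ud = e^(−0.03)·[0.6523·0.0000 + 0.3477·0.0000] = 0.0000
Node dd (S = 97.2): V_dd = e^(−0.03)·[0.6523·0.0000 + 0.3477·0.0000] = 0.0000
Node u (S = 132): V_u = e^(−0.03)·[0.6523·15.6476 + 0.3477·0.0000] = 9.9049
Node d (S = 108): V_d = e^(−0.03)·[0.6523·0.0000 + 0.3477·0.0000] = 0.0000
Node 0 (S = 120): V_0 = e^(−0.03)·[0.6523·9.9049 + 0.3477·0.0000] = 6.2697

£6.27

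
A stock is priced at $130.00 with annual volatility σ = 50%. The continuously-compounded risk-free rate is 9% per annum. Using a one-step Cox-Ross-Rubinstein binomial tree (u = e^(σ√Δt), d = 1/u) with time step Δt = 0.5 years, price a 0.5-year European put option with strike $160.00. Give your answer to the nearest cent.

CRR parameters: u = e^(σ√Δt) = e^(0.5·√0.5) = 1.4241, d = 1/u = 0.7022
Per-period rate: rΔt = 0.09·0.5 = 0.045, so R = e^0.045 = 1.0460
Risk-neutral probability p = (e^0.045 − 0.7022)/(1.4241 − 0.7022) = 0.3438/0.7219 = 0.4763
Terminal stock prices: S_u = 185.1, S_d = 91.28
Terminal payoffs (K − S): max(-25.14, 0) = 0, max(68.72, 0) = 68.72
Node 0 (S = 130): V_0 = e^(−0.045)·[0.4763·0.0000 + 0.5237·68.7155] = 34.4043

$34.40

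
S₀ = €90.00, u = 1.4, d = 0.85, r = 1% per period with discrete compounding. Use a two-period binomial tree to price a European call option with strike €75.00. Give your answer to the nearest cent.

Risk-neutral probability p = (1 + 0.01 − 0.85)/(1.4 − 0.85) = 0.1600/0.5500 = 0.2909
Terminal stock prices: S_uu = 176.4, S_ud = 107.1, S_dd = 65.02
Terminal payoffs (S − K): max(101.4, 0) = 101.4, max(32.1, 0) = 32.1, max(-9.975, 0) = 0
Node u (S = 126): V_u = 1/1.01·[0.2909·101.4000 + 0.7091·32.1000] = 51.7426
Node d (S = 76.5): V_d = 1/1.01·[0.2909·32.1000 + 0.7091·0.0000] = 9.2457
Node 0 (S = 90): V_0 = 1/1.01·[0.2909·51.7426 + 0.7091·9.2457] = 21.3945

€21.39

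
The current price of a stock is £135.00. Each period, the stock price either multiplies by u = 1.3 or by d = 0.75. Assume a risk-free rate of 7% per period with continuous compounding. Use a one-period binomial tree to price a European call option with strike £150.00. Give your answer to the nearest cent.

£13.94

Risk-neutral probability p = (e^0.07 − 0.75)/(1.3 − 0.75) = 0.3225/0.5500 = 0.5864
Terminal stock prices: S_u = 175.5, S_d = 101.2
Terminal payoffs (S − K): max(25.5, 0) = 25.5, max(-48.75, 0) = 0
Node 0 (S = 135): V_0 = e^(−0.07)·[0.5864·25.5000 + 0.4136·0.0000] = 13.9418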